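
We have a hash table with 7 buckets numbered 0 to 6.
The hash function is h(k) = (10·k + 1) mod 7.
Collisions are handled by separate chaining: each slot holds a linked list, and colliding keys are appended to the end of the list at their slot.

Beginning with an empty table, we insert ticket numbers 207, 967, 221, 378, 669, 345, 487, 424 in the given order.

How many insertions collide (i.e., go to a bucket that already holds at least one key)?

4

Insert 207: h=6, bucket 6 empty → new chain.
Insert 967: h=4, bucket 4 empty → new chain.
Insert 221: h=6, bucket 6 nonempty → append to chain.
Insert 378: h=1, bucket 1 empty → new chain.
Insert 669: h=6, bucket 6 nonempty → append to chain.
Insert 345: h=0, bucket 0 empty → new chain.
Insert 487: h=6, bucket 6 nonempty → append to chain.
Insert 424: h=6, bucket 6 nonempty → append to chain.
Final buckets:
0: 345
1: 378
2: —
3: —
4: 967
5: —
6: 207 -> 221 -> 669 -> 487 -> 424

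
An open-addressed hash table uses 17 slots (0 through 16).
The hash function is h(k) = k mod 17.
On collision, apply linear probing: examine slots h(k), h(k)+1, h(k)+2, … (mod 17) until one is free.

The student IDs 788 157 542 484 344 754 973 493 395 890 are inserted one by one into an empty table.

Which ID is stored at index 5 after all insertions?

344

788 hashes to 6; slot 6 is free => place at 6.
157 hashes to 4; slot 4 is free => place at 4.
542 hashes to 15; slot 15 is free => place at 15.
484 hashes to 8; slot 8 is free => place at 8.
344 hashes to 4; 4 taken => place at 5.
754 hashes to 6; 6 taken => place at 7.
973 hashes to 4; 4,5,6,7,8 taken => place at 9.
493 hashes to 0; slot 0 is free => place at 0.
395 hashes to 4; 4,5,6,7,8,9 taken => place at 10.
890 hashes to 6; 6,7,8,9,10 taken => place at 11.
Table: [493, _, _, _, 157, 344, 788, 754, 484, 973, 395, 890, _, _, _, 542, _]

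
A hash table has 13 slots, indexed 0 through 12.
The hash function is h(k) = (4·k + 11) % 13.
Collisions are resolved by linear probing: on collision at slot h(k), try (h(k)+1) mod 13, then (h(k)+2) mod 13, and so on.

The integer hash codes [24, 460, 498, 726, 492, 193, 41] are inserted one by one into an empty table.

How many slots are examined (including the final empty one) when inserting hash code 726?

24: h=3 → slot 3
460: h=5 → slot 5
498: h=1 → slot 1
726: h=3, probe 3,4 → slot 4
492: h=3, probe 3,4,5,6 → slot 6
193: h=3, probe 3,4,5,6,7 → slot 7
41: h=6, probe 6,7,8 → slot 8
Table: [., 498, ., 24, 726, 460, 492, 193, 41, ., ., ., .]

2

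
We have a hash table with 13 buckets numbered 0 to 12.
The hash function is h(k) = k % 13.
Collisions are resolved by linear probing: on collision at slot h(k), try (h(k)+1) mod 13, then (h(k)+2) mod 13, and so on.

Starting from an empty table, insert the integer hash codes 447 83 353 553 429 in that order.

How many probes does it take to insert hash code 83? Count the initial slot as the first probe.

2

447: h=5 => slot 5
83: h=5, probe 5,6 => slot 6
353: h=2 => slot 2
553: h=7 => slot 7
429: h=0 => slot 0
Table: [429, ., 353, ., ., 447, 83, 553, ., ., ., ., .]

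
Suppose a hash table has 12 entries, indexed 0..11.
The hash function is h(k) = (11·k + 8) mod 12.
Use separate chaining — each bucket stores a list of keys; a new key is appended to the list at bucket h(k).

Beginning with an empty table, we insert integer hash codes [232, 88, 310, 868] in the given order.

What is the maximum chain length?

3

Insert 232: h=4, bucket 4 empty -> new chain.
Insert 88: h=4, bucket 4 nonempty -> append to chain.
Insert 310: h=10, bucket 10 empty -> new chain.
Insert 868: h=4, bucket 4 nonempty -> append to chain.
Final buckets:
0: -
1: -
2: -
3: -
4: 232 -> 88 -> 868
5: -
6: -
7: -
8: -
9: -
10: 310
11: -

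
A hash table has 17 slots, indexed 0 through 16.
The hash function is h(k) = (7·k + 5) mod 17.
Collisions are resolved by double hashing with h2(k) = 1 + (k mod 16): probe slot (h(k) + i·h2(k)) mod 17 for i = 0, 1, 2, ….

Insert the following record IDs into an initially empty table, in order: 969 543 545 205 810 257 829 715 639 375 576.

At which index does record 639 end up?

6

Insert 969: h=5, slot 5 empty → index 5.
Insert 543: h=15, slot 15 empty → index 15.
Insert 545: h=12, slot 12 empty → index 12.
Insert 205: h=12, h2=14, slot 12 occupied → index 9.
Insert 810: h=14, slot 14 empty → index 14.
Insert 257: h=2, slot 2 empty → index 2.
Insert 829: h=11, slot 11 empty → index 11.
Insert 715: h=12, h2=12, slot 12 occupied → index 7.
Insert 639: h=7, h2=16, slot 7 occupied → index 6.
Insert 375: h=12, h2=8, slot 12 occupied → index 3.
Insert 576: h=8, slot 8 empty → index 8.
Table: [_, _, 257, 375, _, 969, 639, 715, 576, 205, _, 829, 545, _, 810, 543, _]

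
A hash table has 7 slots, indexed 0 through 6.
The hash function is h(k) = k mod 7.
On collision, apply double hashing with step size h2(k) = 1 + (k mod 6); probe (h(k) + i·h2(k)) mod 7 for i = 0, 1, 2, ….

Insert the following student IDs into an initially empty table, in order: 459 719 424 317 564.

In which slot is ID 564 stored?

6

Insert 459: h=4, slot 4 empty -> index 4.
Insert 719: h=5, slot 5 empty -> index 5.
Insert 424: h=4, h2=5, slot 4 occupied -> index 2.
Insert 317: h=2, h2=6, slot 2 occupied -> index 1.
Insert 564: h=4, h2=1, slots 4,5 occupied -> index 6.
Table: [—, 317, 424, —, 459, 719, 564]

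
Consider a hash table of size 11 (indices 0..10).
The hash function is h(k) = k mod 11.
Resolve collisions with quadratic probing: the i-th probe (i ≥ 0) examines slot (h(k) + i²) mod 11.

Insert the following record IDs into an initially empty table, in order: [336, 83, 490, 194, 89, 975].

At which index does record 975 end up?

0

Insert 336: h=6, slot 6 empty → index 6.
Insert 83: h=6, slot 6 occupied → index 7.
Insert 490: h=6, slots 6,7 occupied → index 10.
Insert 194: h=7, slot 7 occupied → index 8.
Insert 89: h=1, slot 1 empty → index 1.
Insert 975: h=7, slots 7,8 occupied → index 0.
Table: [975, 89, —, —, —, —, 336, 83, 194, —, 490]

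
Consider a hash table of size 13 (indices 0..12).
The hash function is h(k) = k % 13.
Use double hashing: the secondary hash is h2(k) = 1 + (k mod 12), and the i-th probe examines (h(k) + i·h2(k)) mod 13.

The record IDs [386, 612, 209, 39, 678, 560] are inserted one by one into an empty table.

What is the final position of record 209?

Insert 386: h=9, slot 9 empty -> index 9.
Insert 612: h=1, slot 1 empty -> index 1.
Insert 209: h=1, h2=6, slot 1 occupied -> index 7.
Insert 39: h=0, slot 0 empty -> index 0.
Insert 678: h=2, slot 2 empty -> index 2.
Insert 560: h=1, h2=9, slot 1 occupied -> index 10.
Table: [39, 612, 678, -, -, -, -, 209, -, 386, 560, -, -]

7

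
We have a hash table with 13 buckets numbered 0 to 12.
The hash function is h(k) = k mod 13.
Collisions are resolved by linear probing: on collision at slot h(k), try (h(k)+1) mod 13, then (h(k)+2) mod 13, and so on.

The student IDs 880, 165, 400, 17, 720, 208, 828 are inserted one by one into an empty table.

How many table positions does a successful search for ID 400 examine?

880: h=9 → slot 9
165: h=9, probe 9,10 → slot 10
400: h=10, probe 10,11 → slot 11
17: h=4 → slot 4
720: h=5 → slot 5
208: h=0 → slot 0
828: h=9, probe 9,10,11,12 → slot 12
Table: [208, ., ., ., 17, 720, ., ., ., 880, 165, 400, 828]
Lookup 400: h=10, probe 10,11 → found at 11.

2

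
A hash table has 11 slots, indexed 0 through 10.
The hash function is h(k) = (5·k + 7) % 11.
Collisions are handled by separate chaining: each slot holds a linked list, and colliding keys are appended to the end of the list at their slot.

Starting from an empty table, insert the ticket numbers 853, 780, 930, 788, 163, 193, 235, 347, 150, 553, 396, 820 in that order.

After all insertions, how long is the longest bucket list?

5

Insert 853: h=4, bucket 4 empty -> new chain.
Insert 780: h=2, bucket 2 empty -> new chain.
Insert 930: h=4, bucket 4 nonempty -> append to chain.
Insert 788: h=9, bucket 9 empty -> new chain.
Insert 163: h=8, bucket 8 empty -> new chain.
Insert 193: h=4, bucket 4 nonempty -> append to chain.
Insert 235: h=5, bucket 5 empty -> new chain.
Insert 347: h=4, bucket 4 nonempty -> append to chain.
Insert 150: h=9, bucket 9 nonempty -> append to chain.
Insert 553: h=0, bucket 0 empty -> new chain.
Insert 396: h=7, bucket 7 empty -> new chain.
Insert 820: h=4, bucket 4 nonempty -> append to chain.
Final buckets:
0: 553
1: _
2: 780
3: _
4: 853 -> 930 -> 193 -> 347 -> 820
5: 235
6: _
7: 396
8: 163
9: 788 -> 150
10: _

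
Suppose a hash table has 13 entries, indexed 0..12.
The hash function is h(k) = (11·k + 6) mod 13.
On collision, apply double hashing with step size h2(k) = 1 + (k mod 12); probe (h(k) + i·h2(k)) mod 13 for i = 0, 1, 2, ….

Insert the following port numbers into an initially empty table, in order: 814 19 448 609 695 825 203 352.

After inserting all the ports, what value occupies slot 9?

352

814 hashes to 3; slot 3 is free → place at 3.
19 hashes to 7; slot 7 is free → place at 7.
448 hashes to 7, h2=5; 7 taken → place at 12.
609 hashes to 10; slot 10 is free → place at 10.
695 hashes to 7, h2=12; 7 taken → place at 6.
825 hashes to 7, h2=10; 7 taken → place at 4.
203 hashes to 3, h2=12; 3 taken → place at 2.
352 hashes to 4, h2=5; 4 taken → place at 9.
Table: [∅, ∅, 203, 814, 825, ∅, 695, 19, ∅, 352, 609, ∅, 448]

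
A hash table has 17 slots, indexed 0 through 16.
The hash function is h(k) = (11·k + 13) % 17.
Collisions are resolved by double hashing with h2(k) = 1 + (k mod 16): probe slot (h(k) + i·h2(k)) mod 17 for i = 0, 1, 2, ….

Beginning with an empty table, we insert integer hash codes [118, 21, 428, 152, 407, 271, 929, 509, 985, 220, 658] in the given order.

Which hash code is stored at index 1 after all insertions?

Insert 118: h=2, slot 2 empty => index 2.
Insert 21: h=6, slot 6 empty => index 6.
Insert 428: h=12, slot 12 empty => index 12.
Insert 152: h=2, h2=9, slot 2 occupied => index 11.
Insert 407: h=2, h2=8, slot 2 occupied => index 10.
Insert 271: h=2, h2=16, slot 2 occupied => index 1.
Insert 929: h=15, slot 15 empty => index 15.
Insert 509: h=2, h2=14, slot 2 occupied => index 16.
Insert 985: h=2, h2=10, slots 2,12 occupied => index 5.
Insert 220: h=2, h2=13, slots 2,15,11 occupied => index 7.
Insert 658: h=9, slot 9 empty => index 9.
Table: [-, 271, 118, -, -, 985, 21, 220, -, 658, 407, 152, 428, -, -, 929, 509]

271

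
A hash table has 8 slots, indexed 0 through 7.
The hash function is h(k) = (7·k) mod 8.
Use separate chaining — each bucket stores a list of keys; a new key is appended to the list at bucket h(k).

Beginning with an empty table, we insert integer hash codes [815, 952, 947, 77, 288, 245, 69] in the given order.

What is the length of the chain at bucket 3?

815 → bucket 1
952 → bucket 0
947 → bucket 5
77 → bucket 3
288 → bucket 0 (collision)
245 → bucket 3 (collision)
69 → bucket 3 (collision)
Final buckets:
0: 952 -> 288
1: 815
2: .
3: 77 -> 245 -> 69
4: .
5: 947
6: .
7: .

3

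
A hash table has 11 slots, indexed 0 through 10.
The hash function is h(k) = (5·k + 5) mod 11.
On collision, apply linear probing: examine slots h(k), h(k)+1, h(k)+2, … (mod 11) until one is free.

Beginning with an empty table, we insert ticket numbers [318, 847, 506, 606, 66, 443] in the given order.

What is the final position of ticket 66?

7

318 hashes to 0; slot 0 is free => place at 0.
847 hashes to 5; slot 5 is free => place at 5.
506 hashes to 5; 5 taken => place at 6.
606 hashes to 10; slot 10 is free => place at 10.
66 hashes to 5; 5,6 taken => place at 7.
443 hashes to 9; slot 9 is free => place at 9.
Table: [318, -, -, -, -, 847, 506, 66, -, 443, 606]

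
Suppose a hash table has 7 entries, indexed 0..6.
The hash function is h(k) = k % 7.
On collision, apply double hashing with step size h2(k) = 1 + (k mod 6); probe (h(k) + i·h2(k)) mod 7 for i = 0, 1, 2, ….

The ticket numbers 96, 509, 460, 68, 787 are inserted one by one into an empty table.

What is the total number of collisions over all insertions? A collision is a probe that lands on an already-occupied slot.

5

Insert 96: h=5, slot 5 empty → index 5.
Insert 509: h=5, h2=6, slot 5 occupied → index 4.
Insert 460: h=5, h2=5, slot 5 occupied → index 3.
Insert 68: h=5, h2=3, slot 5 occupied → index 1.
Insert 787: h=3, h2=2, slots 3,5 occupied → index 0.
Table: [787, 68, _, 460, 509, 96, _]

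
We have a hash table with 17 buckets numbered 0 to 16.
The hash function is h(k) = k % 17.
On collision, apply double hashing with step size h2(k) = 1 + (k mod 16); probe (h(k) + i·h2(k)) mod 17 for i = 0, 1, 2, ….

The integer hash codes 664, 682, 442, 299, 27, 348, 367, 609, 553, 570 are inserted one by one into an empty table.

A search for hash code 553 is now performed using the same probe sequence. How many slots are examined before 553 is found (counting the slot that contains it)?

3

664: h=1 -> slot 1
682: h=2 -> slot 2
442: h=0 -> slot 0
299: h=10 -> slot 10
27: h=10, h2=12, probe 10,5 -> slot 5
348: h=8 -> slot 8
367: h=10, h2=16, probe 10,9 -> slot 9
609: h=14 -> slot 14
553: h=9, h2=10, probe 9,2,12 -> slot 12
570: h=9, h2=11, probe 9,3 -> slot 3
Table: [442, 664, 682, 570, ∅, 27, ∅, ∅, 348, 367, 299, ∅, 553, ∅, 609, ∅, ∅]
Lookup 553: h=9, h2=10, probe 9,2,12 → found at 12.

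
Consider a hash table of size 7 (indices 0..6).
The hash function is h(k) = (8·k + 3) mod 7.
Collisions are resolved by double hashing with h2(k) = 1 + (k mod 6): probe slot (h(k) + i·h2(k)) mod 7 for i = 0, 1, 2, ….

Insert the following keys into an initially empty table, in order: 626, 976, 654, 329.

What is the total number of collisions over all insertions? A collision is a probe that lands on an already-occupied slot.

Insert 626: h=6, slot 6 empty => index 6.
Insert 976: h=6, h2=5, slot 6 occupied => index 4.
Insert 654: h=6, h2=1, slot 6 occupied => index 0.
Insert 329: h=3, slot 3 empty => index 3.
Table: [654, ., ., 329, 976, ., 626]

2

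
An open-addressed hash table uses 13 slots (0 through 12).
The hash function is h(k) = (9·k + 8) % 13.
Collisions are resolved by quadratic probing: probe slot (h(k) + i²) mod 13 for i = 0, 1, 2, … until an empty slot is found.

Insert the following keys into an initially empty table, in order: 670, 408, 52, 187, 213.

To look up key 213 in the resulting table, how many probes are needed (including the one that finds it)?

3

670 hashes to 6; slot 6 is free -> place at 6.
408 hashes to 1; slot 1 is free -> place at 1.
52 hashes to 8; slot 8 is free -> place at 8.
187 hashes to 1; 1 taken -> place at 2.
213 hashes to 1; 1,2 taken -> place at 5.
Table: [∅, 408, 187, ∅, ∅, 213, 670, ∅, 52, ∅, ∅, ∅, ∅]
Lookup 213: h=1, probe 1,2,5 → found at 5.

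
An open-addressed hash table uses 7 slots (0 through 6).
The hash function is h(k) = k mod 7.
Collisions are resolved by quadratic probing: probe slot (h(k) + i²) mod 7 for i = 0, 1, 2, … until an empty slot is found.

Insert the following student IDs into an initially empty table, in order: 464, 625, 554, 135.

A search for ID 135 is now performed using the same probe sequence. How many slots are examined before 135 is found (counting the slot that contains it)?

464: h=2 -> slot 2
625: h=2, probe 2,3 -> slot 3
554: h=1 -> slot 1
135: h=2, probe 2,3,6 -> slot 6
Table: [∅, 554, 464, 625, ∅, ∅, 135]
Lookup 135: h=2, probe 2,3,6 → found at 6.

3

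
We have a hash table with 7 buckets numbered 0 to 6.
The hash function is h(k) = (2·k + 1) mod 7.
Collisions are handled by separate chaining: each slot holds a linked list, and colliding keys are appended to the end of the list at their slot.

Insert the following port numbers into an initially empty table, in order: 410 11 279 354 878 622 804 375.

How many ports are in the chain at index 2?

4

Insert 410: h=2, bucket 2 empty → new chain.
Insert 11: h=2, bucket 2 nonempty → append to chain.
Insert 279: h=6, bucket 6 empty → new chain.
Insert 354: h=2, bucket 2 nonempty → append to chain.
Insert 878: h=0, bucket 0 empty → new chain.
Insert 622: h=6, bucket 6 nonempty → append to chain.
Insert 804: h=6, bucket 6 nonempty → append to chain.
Insert 375: h=2, bucket 2 nonempty → append to chain.
Final buckets:
0: 878
1: .
2: 410 -> 11 -> 354 -> 375
3: .
4: .
5: .
6: 279 -> 622 -> 804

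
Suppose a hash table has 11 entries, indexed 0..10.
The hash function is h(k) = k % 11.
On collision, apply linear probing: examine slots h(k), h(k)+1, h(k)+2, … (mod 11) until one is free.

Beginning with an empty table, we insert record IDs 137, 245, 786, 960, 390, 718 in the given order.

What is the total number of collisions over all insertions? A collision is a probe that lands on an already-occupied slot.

137: h=5 => slot 5
245: h=3 => slot 3
786: h=5, probe 5,6 => slot 6
960: h=3, probe 3,4 => slot 4
390: h=5, probe 5,6,7 => slot 7
718: h=3, probe 3,4,5,6,7,8 => slot 8
Table: [-, -, -, 245, 960, 137, 786, 390, 718, -, -]

9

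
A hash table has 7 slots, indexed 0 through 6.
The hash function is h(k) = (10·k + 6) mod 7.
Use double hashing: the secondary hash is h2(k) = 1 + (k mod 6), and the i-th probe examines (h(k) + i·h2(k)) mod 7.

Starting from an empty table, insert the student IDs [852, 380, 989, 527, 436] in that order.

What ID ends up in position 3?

852: h=0 -> slot 0
380: h=5 -> slot 5
989: h=5, h2=6, probe 5,4 -> slot 4
527: h=5, h2=6, probe 5,4,3 -> slot 3
436: h=5, h2=5, probe 5,3,1 -> slot 1
Table: [852, 436, ∅, 527, 989, 380, ∅]

527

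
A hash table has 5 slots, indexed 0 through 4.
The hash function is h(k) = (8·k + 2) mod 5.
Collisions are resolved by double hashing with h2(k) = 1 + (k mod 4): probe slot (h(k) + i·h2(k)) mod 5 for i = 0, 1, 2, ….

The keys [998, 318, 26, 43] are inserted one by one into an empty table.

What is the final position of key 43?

3

998 hashes to 1; slot 1 is free → place at 1.
318 hashes to 1, h2=3; 1 taken → place at 4.
26 hashes to 0; slot 0 is free → place at 0.
43 hashes to 1, h2=4; 1,0,4 taken → place at 3.
Table: [26, 998, -, 43, 318]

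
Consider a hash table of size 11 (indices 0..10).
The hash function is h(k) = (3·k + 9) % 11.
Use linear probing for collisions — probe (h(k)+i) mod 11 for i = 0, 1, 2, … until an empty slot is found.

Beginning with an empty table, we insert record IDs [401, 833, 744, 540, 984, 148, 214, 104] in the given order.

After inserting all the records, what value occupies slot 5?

401: h=2 → slot 2
833: h=0 → slot 0
744: h=8 → slot 8
540: h=1 → slot 1
984: h=2, probe 2,3 → slot 3
148: h=2, probe 2,3,4 → slot 4
214: h=2, probe 2,3,4,5 → slot 5
104: h=2, probe 2,3,4,5,6 → slot 6
Table: [833, 540, 401, 984, 148, 214, 104, ∅, 744, ∅, ∅]

214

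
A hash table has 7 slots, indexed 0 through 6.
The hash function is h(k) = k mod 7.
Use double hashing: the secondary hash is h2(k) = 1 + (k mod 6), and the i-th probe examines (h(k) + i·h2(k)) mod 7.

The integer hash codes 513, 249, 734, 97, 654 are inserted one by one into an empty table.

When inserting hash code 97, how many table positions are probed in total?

Insert 513: h=2, slot 2 empty -> index 2.
Insert 249: h=4, slot 4 empty -> index 4.
Insert 734: h=6, slot 6 empty -> index 6.
Insert 97: h=6, h2=2, slot 6 occupied -> index 1.
Insert 654: h=3, slot 3 empty -> index 3.
Table: [—, 97, 513, 654, 249, —, 734]

2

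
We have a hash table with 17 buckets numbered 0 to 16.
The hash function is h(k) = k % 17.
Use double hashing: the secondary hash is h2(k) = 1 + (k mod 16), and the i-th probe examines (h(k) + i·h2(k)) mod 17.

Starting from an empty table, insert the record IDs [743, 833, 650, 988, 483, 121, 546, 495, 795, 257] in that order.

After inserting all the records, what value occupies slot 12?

Insert 743: h=12, slot 12 empty -> index 12.
Insert 833: h=0, slot 0 empty -> index 0.
Insert 650: h=4, slot 4 empty -> index 4.
Insert 988: h=2, slot 2 empty -> index 2.
Insert 483: h=7, slot 7 empty -> index 7.
Insert 121: h=2, h2=10, slots 2,12 occupied -> index 5.
Insert 546: h=2, h2=3, slots 2,5 occupied -> index 8.
Insert 495: h=2, h2=16, slot 2 occupied -> index 1.
Insert 795: h=13, slot 13 empty -> index 13.
Insert 257: h=2, h2=2, slots 2,4 occupied -> index 6.
Table: [833, 495, 988, _, 650, 121, 257, 483, 546, _, _, _, 743, 795, _, _, _]

743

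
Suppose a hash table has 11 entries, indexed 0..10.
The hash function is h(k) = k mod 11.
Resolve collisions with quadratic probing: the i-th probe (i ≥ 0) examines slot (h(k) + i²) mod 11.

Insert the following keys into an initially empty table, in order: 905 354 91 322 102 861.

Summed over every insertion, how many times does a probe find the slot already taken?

10

905 hashes to 3; slot 3 is free -> place at 3.
354 hashes to 2; slot 2 is free -> place at 2.
91 hashes to 3; 3 taken -> place at 4.
322 hashes to 3; 3,4 taken -> place at 7.
102 hashes to 3; 3,4,7 taken -> place at 1.
861 hashes to 3; 3,4,7,1 taken -> place at 8.
Table: [., 102, 354, 905, 91, ., ., 322, 861, ., .]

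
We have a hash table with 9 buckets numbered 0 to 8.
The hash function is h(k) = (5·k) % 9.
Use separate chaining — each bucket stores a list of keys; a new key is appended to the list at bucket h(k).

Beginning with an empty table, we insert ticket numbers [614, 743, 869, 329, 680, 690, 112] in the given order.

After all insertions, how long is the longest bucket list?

614 → bucket 1
743 → bucket 7
869 → bucket 7 (collision)
329 → bucket 7 (collision)
680 → bucket 7 (collision)
690 → bucket 3
112 → bucket 2
Final buckets:
0: _
1: 614
2: 112
3: 690
4: _
5: _
6: _
7: 743 -> 869 -> 329 -> 680
8: _

4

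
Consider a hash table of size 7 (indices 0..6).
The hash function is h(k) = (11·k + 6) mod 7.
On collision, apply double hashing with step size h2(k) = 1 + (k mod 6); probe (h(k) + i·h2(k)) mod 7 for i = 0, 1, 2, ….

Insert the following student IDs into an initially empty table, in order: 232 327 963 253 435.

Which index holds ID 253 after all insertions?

232: h=3 → slot 3
327: h=5 → slot 5
963: h=1 → slot 1
253: h=3, h2=2, probe 3,5,0 → slot 0
435: h=3, h2=4, probe 3,0,4 → slot 4
Table: [253, 963, _, 232, 435, 327, _]

0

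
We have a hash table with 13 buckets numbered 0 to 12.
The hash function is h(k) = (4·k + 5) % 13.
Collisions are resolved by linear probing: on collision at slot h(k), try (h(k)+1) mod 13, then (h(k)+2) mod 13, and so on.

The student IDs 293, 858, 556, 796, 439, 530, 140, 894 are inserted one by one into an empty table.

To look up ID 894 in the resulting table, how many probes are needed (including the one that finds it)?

293 hashes to 7; slot 7 is free → place at 7.
858 hashes to 5; slot 5 is free → place at 5.
556 hashes to 6; slot 6 is free → place at 6.
796 hashes to 4; slot 4 is free → place at 4.
439 hashes to 6; 6,7 taken → place at 8.
530 hashes to 6; 6,7,8 taken → place at 9.
140 hashes to 6; 6,7,8,9 taken → place at 10.
894 hashes to 6; 6,7,8,9,10 taken → place at 11.
Table: [∅, ∅, ∅, ∅, 796, 858, 556, 293, 439, 530, 140, 894, ∅]
Lookup 894: h=6, probe 6,7,8,9,10,11 → found at 11.

6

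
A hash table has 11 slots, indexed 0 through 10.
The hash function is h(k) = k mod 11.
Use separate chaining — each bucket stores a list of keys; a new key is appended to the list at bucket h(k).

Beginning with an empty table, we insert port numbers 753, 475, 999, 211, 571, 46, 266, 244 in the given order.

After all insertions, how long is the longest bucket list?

5

Insert 753: h=5, bucket 5 empty -> new chain.
Insert 475: h=2, bucket 2 empty -> new chain.
Insert 999: h=9, bucket 9 empty -> new chain.
Insert 211: h=2, bucket 2 nonempty -> append to chain.
Insert 571: h=10, bucket 10 empty -> new chain.
Insert 46: h=2, bucket 2 nonempty -> append to chain.
Insert 266: h=2, bucket 2 nonempty -> append to chain.
Insert 244: h=2, bucket 2 nonempty -> append to chain.
Final buckets:
0: -
1: -
2: 475 -> 211 -> 46 -> 266 -> 244
3: -
4: -
5: 753
6: -
7: -
8: -
9: 999
10: 571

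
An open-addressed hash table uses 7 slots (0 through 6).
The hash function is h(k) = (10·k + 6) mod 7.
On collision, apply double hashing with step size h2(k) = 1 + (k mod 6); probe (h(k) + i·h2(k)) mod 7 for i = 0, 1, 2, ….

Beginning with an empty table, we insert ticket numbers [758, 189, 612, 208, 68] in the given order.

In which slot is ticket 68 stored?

758 hashes to 5; slot 5 is free → place at 5.
189 hashes to 6; slot 6 is free → place at 6.
612 hashes to 1; slot 1 is free → place at 1.
208 hashes to 0; slot 0 is free → place at 0.
68 hashes to 0, h2=3; 0 taken → place at 3.
Table: [208, 612, ∅, 68, ∅, 758, 189]

3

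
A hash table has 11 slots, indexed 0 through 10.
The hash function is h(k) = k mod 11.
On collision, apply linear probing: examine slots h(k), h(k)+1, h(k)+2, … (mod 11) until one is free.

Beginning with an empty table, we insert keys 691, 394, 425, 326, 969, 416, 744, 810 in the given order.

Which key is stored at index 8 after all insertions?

691 hashes to 9; slot 9 is free => place at 9.
394 hashes to 9; 9 taken => place at 10.
425 hashes to 7; slot 7 is free => place at 7.
326 hashes to 7; 7 taken => place at 8.
969 hashes to 1; slot 1 is free => place at 1.
416 hashes to 9; 9,10 taken => place at 0.
744 hashes to 7; 7,8,9,10,0,1 taken => place at 2.
810 hashes to 7; 7,8,9,10,0,1,2 taken => place at 3.
Table: [416, 969, 744, 810, _, _, _, 425, 326, 691, 394]

326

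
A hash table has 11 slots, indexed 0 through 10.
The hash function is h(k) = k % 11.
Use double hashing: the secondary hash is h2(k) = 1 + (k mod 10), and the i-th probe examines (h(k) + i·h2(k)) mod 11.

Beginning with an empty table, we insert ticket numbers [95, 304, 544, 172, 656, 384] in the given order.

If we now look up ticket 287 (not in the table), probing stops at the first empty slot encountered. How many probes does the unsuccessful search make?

95: h=7 → slot 7
304: h=7, h2=5, probe 7,1 → slot 1
544: h=5 → slot 5
172: h=7, h2=3, probe 7,10 → slot 10
656: h=7, h2=7, probe 7,3 → slot 3
384: h=10, h2=5, probe 10,4 → slot 4
Table: [., 304, ., 656, 384, 544, ., 95, ., ., 172]
Lookup 287: h=1, h2=8, probe 1,9 → slot 9 empty, not found.

2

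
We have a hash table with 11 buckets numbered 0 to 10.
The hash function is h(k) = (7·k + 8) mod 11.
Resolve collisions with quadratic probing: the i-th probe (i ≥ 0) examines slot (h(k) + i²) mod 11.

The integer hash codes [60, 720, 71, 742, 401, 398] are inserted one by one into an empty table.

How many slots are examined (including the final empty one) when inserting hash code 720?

60 hashes to 10; slot 10 is free -> place at 10.
720 hashes to 10; 10 taken -> place at 0.
71 hashes to 10; 10,0 taken -> place at 3.
742 hashes to 10; 10,0,3 taken -> place at 8.
401 hashes to 10; 10,0,3,8 taken -> place at 4.
398 hashes to 0; 0 taken -> place at 1.
Table: [720, 398, ., 71, 401, ., ., ., 742, ., 60]

2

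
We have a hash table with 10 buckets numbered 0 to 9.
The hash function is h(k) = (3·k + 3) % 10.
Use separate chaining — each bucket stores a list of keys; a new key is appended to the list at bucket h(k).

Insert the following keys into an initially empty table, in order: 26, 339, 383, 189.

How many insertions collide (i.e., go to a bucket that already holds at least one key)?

Insert 26: h=1, bucket 1 empty → new chain.
Insert 339: h=0, bucket 0 empty → new chain.
Insert 383: h=2, bucket 2 empty → new chain.
Insert 189: h=0, bucket 0 nonempty → append to chain.
Final buckets:
0: 339 -> 189
1: 26
2: 383
3: ∅
4: ∅
5: ∅
6: ∅
7: ∅
8: ∅
9: ∅

1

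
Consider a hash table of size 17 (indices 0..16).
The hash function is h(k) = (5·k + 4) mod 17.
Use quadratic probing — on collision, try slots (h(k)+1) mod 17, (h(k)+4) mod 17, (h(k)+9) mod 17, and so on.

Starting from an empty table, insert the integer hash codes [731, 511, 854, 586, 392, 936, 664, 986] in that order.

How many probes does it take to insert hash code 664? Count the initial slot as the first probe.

5

731: h=4 → slot 4
511: h=9 → slot 9
854: h=7 → slot 7
586: h=10 → slot 10
392: h=9, probe 9,10,13 → slot 13
936: h=9, probe 9,10,13,1 → slot 1
664: h=9, probe 9,10,13,1,8 → slot 8
986: h=4, probe 4,5 → slot 5
Table: [-, 936, -, -, 731, 986, -, 854, 664, 511, 586, -, -, 392, -, -, -]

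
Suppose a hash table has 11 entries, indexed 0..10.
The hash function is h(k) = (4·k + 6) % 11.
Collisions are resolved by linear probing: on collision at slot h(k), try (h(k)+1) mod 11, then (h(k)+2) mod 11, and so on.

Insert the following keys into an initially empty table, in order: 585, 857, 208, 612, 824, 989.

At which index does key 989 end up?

6

585 hashes to 3; slot 3 is free → place at 3.
857 hashes to 2; slot 2 is free → place at 2.
208 hashes to 2; 2,3 taken → place at 4.
612 hashes to 1; slot 1 is free → place at 1.
824 hashes to 2; 2,3,4 taken → place at 5.
989 hashes to 2; 2,3,4,5 taken → place at 6.
Table: [∅, 612, 857, 585, 208, 824, 989, ∅, ∅, ∅, ∅]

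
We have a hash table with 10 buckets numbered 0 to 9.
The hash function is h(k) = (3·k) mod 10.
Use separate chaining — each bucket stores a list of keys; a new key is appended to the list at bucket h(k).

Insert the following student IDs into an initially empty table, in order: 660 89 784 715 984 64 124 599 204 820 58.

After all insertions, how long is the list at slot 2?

660 -> bucket 0
89 -> bucket 7
784 -> bucket 2
715 -> bucket 5
984 -> bucket 2 (collision)
64 -> bucket 2 (collision)
124 -> bucket 2 (collision)
599 -> bucket 7 (collision)
204 -> bucket 2 (collision)
820 -> bucket 0 (collision)
58 -> bucket 4
Final buckets:
0: 660 -> 820
1: —
2: 784 -> 984 -> 64 -> 124 -> 204
3: —
4: 58
5: 715
6: —
7: 89 -> 599
8: —
9: —

5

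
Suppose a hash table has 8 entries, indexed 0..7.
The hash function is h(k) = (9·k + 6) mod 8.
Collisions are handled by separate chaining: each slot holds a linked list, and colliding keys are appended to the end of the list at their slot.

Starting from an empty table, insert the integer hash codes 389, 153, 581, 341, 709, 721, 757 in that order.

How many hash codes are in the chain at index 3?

5

389 -> bucket 3
153 -> bucket 7
581 -> bucket 3 (collision)
341 -> bucket 3 (collision)
709 -> bucket 3 (collision)
721 -> bucket 7 (collision)
757 -> bucket 3 (collision)
Final buckets:
0: —
1: —
2: —
3: 389 -> 581 -> 341 -> 709 -> 757
4: —
5: —
6: —
7: 153 -> 721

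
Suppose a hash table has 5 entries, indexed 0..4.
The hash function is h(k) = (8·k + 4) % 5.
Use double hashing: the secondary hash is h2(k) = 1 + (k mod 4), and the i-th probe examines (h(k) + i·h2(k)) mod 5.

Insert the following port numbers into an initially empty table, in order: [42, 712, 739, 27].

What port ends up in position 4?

Insert 42: h=0, slot 0 empty → index 0.
Insert 712: h=0, h2=1, slot 0 occupied → index 1.
Insert 739: h=1, h2=4, slots 1,0 occupied → index 4.
Insert 27: h=0, h2=4, slots 0,4 occupied → index 3.
Table: [42, 712, -, 27, 739]

739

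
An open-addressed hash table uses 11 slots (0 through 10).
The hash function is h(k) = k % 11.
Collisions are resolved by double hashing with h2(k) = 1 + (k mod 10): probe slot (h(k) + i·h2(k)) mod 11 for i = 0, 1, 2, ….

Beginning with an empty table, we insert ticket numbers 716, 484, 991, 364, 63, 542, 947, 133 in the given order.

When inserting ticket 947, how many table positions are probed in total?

716: h=1 -> slot 1
484: h=0 -> slot 0
991: h=1, h2=2, probe 1,3 -> slot 3
364: h=1, h2=5, probe 1,6 -> slot 6
63: h=8 -> slot 8
542: h=3, h2=3, probe 3,6,9 -> slot 9
947: h=1, h2=8, probe 1,9,6,3,0,8,5 -> slot 5
133: h=1, h2=4, probe 1,5,9,2 -> slot 2
Table: [484, 716, 133, 991, ∅, 947, 364, ∅, 63, 542, ∅]

7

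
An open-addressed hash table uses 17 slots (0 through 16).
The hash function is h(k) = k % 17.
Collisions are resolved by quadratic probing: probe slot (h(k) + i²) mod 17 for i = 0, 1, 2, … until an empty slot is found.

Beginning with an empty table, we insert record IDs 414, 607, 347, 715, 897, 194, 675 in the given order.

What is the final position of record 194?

414: h=6 => slot 6
607: h=12 => slot 12
347: h=7 => slot 7
715: h=1 => slot 1
897: h=13 => slot 13
194: h=7, probe 7,8 => slot 8
675: h=12, probe 12,13,16 => slot 16
Table: [—, 715, —, —, —, —, 414, 347, 194, —, —, —, 607, 897, —, —, 675]

8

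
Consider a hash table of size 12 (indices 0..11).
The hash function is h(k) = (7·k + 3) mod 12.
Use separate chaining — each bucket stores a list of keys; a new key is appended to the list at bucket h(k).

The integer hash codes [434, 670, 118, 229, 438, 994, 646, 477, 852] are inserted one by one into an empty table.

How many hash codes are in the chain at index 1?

Insert 434: h=5, bucket 5 empty -> new chain.
Insert 670: h=1, bucket 1 empty -> new chain.
Insert 118: h=1, bucket 1 nonempty -> append to chain.
Insert 229: h=10, bucket 10 empty -> new chain.
Insert 438: h=9, bucket 9 empty -> new chain.
Insert 994: h=1, bucket 1 nonempty -> append to chain.
Insert 646: h=1, bucket 1 nonempty -> append to chain.
Insert 477: h=6, bucket 6 empty -> new chain.
Insert 852: h=3, bucket 3 empty -> new chain.
Final buckets:
0: ∅
1: 670 -> 118 -> 994 -> 646
2: ∅
3: 852
4: ∅
5: 434
6: 477
7: ∅
8: ∅
9: 438
10: 229
11: ∅

4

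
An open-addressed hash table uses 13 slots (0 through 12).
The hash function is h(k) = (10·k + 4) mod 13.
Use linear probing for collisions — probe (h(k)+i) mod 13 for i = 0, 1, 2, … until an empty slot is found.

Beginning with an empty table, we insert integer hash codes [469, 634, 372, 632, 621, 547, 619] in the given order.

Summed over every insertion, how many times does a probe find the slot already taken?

469: h=1 → slot 1
634: h=0 → slot 0
372: h=6 → slot 6
632: h=6, probe 6,7 → slot 7
621: h=0, probe 0,1,2 → slot 2
547: h=1, probe 1,2,3 → slot 3
619: h=6, probe 6,7,8 → slot 8
Table: [634, 469, 621, 547, ∅, ∅, 372, 632, 619, ∅, ∅, ∅, ∅]

7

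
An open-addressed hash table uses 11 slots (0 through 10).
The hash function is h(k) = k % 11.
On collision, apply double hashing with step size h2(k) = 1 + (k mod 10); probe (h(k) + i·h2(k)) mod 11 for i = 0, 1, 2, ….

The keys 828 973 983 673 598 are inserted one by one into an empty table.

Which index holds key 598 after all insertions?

Insert 828: h=3, slot 3 empty → index 3.
Insert 973: h=5, slot 5 empty → index 5.
Insert 983: h=4, slot 4 empty → index 4.
Insert 673: h=2, slot 2 empty → index 2.
Insert 598: h=4, h2=9, slots 4,2 occupied → index 0.
Table: [598, ., 673, 828, 983, 973, ., ., ., ., .]

0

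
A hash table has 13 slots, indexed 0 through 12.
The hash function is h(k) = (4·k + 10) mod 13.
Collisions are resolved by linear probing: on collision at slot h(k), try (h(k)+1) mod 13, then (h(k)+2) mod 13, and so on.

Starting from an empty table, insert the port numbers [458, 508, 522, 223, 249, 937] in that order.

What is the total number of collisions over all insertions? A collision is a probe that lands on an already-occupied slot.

4

458: h=9 => slot 9
508: h=1 => slot 1
522: h=5 => slot 5
223: h=5, probe 5,6 => slot 6
249: h=5, probe 5,6,7 => slot 7
937: h=1, probe 1,2 => slot 2
Table: [—, 508, 937, —, —, 522, 223, 249, —, 458, —, —, —]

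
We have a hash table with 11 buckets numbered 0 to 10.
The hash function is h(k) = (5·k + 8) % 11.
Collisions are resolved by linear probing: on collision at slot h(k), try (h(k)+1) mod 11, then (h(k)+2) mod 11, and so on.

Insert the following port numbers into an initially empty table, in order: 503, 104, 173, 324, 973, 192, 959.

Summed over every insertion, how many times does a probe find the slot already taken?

7

503: h=4 => slot 4
104: h=0 => slot 0
173: h=4, probe 4,5 => slot 5
324: h=0, probe 0,1 => slot 1
973: h=0, probe 0,1,2 => slot 2
192: h=0, probe 0,1,2,3 => slot 3
959: h=7 => slot 7
Table: [104, 324, 973, 192, 503, 173, _, 959, _, _, _]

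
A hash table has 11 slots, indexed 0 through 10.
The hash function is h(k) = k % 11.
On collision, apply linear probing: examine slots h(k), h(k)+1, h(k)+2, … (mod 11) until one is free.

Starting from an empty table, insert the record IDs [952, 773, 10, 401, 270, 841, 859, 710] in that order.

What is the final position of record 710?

9

952: h=6 => slot 6
773: h=3 => slot 3
10: h=10 => slot 10
401: h=5 => slot 5
270: h=6, probe 6,7 => slot 7
841: h=5, probe 5,6,7,8 => slot 8
859: h=1 => slot 1
710: h=6, probe 6,7,8,9 => slot 9
Table: [∅, 859, ∅, 773, ∅, 401, 952, 270, 841, 710, 10]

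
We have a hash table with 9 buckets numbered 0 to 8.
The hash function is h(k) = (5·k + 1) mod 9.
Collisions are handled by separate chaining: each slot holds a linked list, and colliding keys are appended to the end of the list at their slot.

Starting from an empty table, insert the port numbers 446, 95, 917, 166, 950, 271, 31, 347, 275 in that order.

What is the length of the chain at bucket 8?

446 -> bucket 8
95 -> bucket 8 (collision)
917 -> bucket 5
166 -> bucket 3
950 -> bucket 8 (collision)
271 -> bucket 6
31 -> bucket 3 (collision)
347 -> bucket 8 (collision)
275 -> bucket 8 (collision)
Final buckets:
0: .
1: .
2: .
3: 166 -> 31
4: .
5: 917
6: 271
7: .
8: 446 -> 95 -> 950 -> 347 -> 275

5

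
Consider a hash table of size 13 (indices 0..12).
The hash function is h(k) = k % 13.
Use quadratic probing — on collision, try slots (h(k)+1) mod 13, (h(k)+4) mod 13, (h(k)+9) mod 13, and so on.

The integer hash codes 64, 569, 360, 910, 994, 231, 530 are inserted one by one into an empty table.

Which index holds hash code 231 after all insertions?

64: h=12 → slot 12
569: h=10 → slot 10
360: h=9 → slot 9
910: h=0 → slot 0
994: h=6 → slot 6
231: h=10, probe 10,11 → slot 11
530: h=10, probe 10,11,1 → slot 1
Table: [910, 530, ∅, ∅, ∅, ∅, 994, ∅, ∅, 360, 569, 231, 64]

11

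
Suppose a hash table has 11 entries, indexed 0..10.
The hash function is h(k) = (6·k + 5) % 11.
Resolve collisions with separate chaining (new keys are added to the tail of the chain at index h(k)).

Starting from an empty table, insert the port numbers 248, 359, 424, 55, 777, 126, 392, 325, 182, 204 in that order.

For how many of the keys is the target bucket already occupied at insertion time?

Insert 248: h=8, bucket 8 empty -> new chain.
Insert 359: h=3, bucket 3 empty -> new chain.
Insert 424: h=8, bucket 8 nonempty -> append to chain.
Insert 55: h=5, bucket 5 empty -> new chain.
Insert 777: h=3, bucket 3 nonempty -> append to chain.
Insert 126: h=2, bucket 2 empty -> new chain.
Insert 392: h=3, bucket 3 nonempty -> append to chain.
Insert 325: h=8, bucket 8 nonempty -> append to chain.
Insert 182: h=8, bucket 8 nonempty -> append to chain.
Insert 204: h=8, bucket 8 nonempty -> append to chain.
Final buckets:
0: .
1: .
2: 126
3: 359 -> 777 -> 392
4: .
5: 55
6: .
7: .
8: 248 -> 424 -> 325 -> 182 -> 204
9: .
10: .

6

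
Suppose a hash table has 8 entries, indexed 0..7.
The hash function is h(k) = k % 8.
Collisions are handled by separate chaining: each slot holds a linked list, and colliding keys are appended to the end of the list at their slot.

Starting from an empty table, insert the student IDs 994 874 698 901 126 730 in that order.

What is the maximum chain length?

4

994 → bucket 2
874 → bucket 2 (collision)
698 → bucket 2 (collision)
901 → bucket 5
126 → bucket 6
730 → bucket 2 (collision)
Final buckets:
0: .
1: .
2: 994 -> 874 -> 698 -> 730
3: .
4: .
5: 901
6: 126
7: .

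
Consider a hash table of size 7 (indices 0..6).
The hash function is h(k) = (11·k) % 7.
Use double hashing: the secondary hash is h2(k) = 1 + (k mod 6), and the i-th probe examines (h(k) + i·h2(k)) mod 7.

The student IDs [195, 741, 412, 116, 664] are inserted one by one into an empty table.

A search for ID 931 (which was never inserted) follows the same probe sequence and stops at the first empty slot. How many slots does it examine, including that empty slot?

3

Insert 195: h=3, slot 3 empty => index 3.
Insert 741: h=3, h2=4, slot 3 occupied => index 0.
Insert 412: h=3, h2=5, slot 3 occupied => index 1.
Insert 116: h=2, slot 2 empty => index 2.
Insert 664: h=3, h2=5, slots 3,1 occupied => index 6.
Table: [741, 412, 116, 195, ∅, ∅, 664]
Lookup 931: h=0, h2=2, probe 0,2,4 → slot 4 empty, not found.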